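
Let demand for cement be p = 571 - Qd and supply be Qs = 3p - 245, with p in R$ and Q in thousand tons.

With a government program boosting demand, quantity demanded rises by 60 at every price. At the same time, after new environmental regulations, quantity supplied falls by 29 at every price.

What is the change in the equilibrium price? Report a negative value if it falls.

Initially, 571 - p = 3p - 245, so 816 = 4p and p = 204, Q = 367.
The new curves are Qd = 631 - p (demand) and Qs = 3p - 274 (supply).
Setting them equal: 631 - p = 3p - 274 → 905 = 4p, so p = 226.25 and Q = 404.75.
Δp = 226.25 − 204 = +22.25.

+22.25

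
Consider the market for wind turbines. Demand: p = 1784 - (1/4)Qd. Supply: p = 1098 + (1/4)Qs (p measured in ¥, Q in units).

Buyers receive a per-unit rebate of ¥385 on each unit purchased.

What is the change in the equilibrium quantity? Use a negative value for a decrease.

Before the shock: 7136 - 4p = 4p - 4392 ⇒ 11528 = 8p ⇒ p = 1441, Q = 1372.
Since buyers' out-of-pocket price is the market price minus the rebate, the effective demand curve becomes Qd = 8676 - 4p.
Equate the new curves: 8676 - 4p = 4p - 4392, giving 13068 = 8p, p = 1633.5, Q = 2142.
ΔQ = 2142 − 1372 = +770.

+770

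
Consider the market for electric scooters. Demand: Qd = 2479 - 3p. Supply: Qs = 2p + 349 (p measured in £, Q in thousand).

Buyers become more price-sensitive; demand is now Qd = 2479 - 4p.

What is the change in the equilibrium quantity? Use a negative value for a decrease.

-142

Solve the original market: 2479 - 3p = 2p + 349, hence p = 426 and Q = 1201.
The new curves are Qd = 2479 - 4p (demand) and Qs = 2p + 349 (supply).
Setting them equal: 2479 - 4p = 2p + 349 → 2130 = 6p, so p = 355 and Q = 1059.
ΔQ = 1059 − 1201 = -142.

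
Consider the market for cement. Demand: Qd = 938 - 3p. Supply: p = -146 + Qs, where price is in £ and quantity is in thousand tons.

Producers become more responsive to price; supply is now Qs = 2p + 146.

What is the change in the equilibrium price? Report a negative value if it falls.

Initially, 938 - 3p = p + 146, so 792 = 4p and p = 198, Q = 344.
The new curves are Qd = 938 - 3p (demand) and Qs = 2p + 146 (supply).
New equilibrium: 938 - 3p = 2p + 146 ⇒ 792 = 5p ⇒ p = 158.4, Q = 462.8.
Δp = 158.4 − 198 = -39.6.

-39.6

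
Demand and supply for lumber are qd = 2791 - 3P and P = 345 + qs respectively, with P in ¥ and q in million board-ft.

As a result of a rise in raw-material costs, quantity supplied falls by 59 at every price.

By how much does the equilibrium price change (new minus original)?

Solve the original market: 2791 - 3P = P - 345, hence P = 784 and q = 439.
The shock moves the curves to qd = 2791 - 3P and qs = P - 404.
Equate the new curves: 2791 - 3P = P - 404, giving 3195 = 4P, P = 798.75, q = 394.75.
ΔP = 798.75 − 784 = +14.75.

+14.75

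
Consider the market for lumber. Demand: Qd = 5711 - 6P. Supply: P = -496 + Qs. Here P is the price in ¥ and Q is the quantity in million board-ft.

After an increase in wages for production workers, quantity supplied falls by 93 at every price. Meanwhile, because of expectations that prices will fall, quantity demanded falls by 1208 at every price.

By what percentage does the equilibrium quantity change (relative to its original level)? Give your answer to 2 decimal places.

Original equilibrium: 5711 - 6P = P + 496 gives 5215 = 7P, so P = 745 and Q = 1241.
The new curves are Qd = 4503 - 6P (demand) and Qs = P + 403 (supply).
Equate the new curves: 4503 - 6P = P + 403, giving 4100 = 7P, P = 4100/7 ≈ 585.7143, Q = 6921/7 ≈ 988.7143.
%ΔQ = (988.7143 − 1241) / 1241 × 100 = -20.33%.

-20.33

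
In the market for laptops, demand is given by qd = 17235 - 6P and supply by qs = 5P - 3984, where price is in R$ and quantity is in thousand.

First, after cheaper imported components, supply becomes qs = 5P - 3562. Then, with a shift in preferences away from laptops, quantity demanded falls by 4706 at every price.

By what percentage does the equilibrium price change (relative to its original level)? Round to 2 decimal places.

-24.17

Solve the original market: 17235 - 6P = 5P - 3984, hence P = 1929 and q = 5661.
After the shift, demand is qd = 12529 - 6P and supply is qs = 5P - 3562.
New equilibrium: 12529 - 6P = 5P - 3562 ⇒ 16091 = 11P ⇒ P = 16091/11 ≈ 1462.8182, q = 41273/11 ≈ 3752.0909.
%ΔP = (1462.8182 − 1929) / 1929 × 100 = -24.17%.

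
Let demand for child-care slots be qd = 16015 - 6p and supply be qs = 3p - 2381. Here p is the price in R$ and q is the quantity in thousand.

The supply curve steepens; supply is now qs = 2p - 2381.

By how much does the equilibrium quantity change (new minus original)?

Solve the original market: 16015 - 6p = 3p - 2381, hence p = 2044 and q = 3751.
With the change applied: demand qd = 16015 - 6p, supply qs = 2p - 2381.
Clearing the new market: 16015 - 6p = 2p - 2381, so p = 2299.5 and q = 2218.
Δq = 2218 − 3751 = -1533.

-1533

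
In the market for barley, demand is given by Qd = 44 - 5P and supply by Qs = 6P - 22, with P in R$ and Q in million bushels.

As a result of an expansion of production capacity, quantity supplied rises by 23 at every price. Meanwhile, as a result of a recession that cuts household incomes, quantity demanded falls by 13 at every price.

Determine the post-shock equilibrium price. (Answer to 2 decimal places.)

Initially, 44 - 5P = 6P - 22, so 66 = 11P and P = 6, Q = 14.
The new curves are Qd = 31 - 5P (demand) and Qs = 6P + 1 (supply).
Setting them equal: 31 - 5P = 6P + 1 → 30 = 11P, so P = 30/11 ≈ 2.7273 and Q = 191/11 ≈ 17.3636.

2.73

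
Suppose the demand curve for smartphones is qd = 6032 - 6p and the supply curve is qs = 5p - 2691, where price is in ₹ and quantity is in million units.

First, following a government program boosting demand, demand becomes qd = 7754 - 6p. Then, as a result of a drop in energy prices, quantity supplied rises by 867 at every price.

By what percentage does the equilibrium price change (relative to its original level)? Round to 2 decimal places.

+9.80

Original equilibrium: 6032 - 6p = 5p - 2691 gives 8723 = 11p, so p = 793 and q = 1274.
The shock moves the curves to qd = 7754 - 6p and qs = 5p - 1824.
New equilibrium: 7754 - 6p = 5p - 1824 ⇒ 9578 = 11p ⇒ p = 9578/11 ≈ 870.7273, q = 27826/11 ≈ 2529.6364.
%Δp = (870.7273 − 793) / 793 × 100 = +9.80%.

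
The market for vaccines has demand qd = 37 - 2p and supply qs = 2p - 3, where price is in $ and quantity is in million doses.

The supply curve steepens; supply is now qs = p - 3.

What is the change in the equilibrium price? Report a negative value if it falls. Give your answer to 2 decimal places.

+3.33

Initially, 37 - 2p = 2p - 3, so 40 = 4p and p = 10, q = 17.
With the change applied: demand qd = 37 - 2p, supply qs = p - 3.
Equate the new curves: 37 - 2p = p - 3, giving 40 = 3p, p = 40/3 ≈ 13.3333, q = 31/3 ≈ 10.3333.
Δp = 13.3333 − 10 = +3.33.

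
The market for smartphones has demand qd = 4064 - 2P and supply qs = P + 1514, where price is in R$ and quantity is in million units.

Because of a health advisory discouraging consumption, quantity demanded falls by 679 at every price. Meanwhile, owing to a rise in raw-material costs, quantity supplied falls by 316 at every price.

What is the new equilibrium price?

729

Original equilibrium: 4064 - 2P = P + 1514 gives 2550 = 3P, so P = 850 and q = 2364.
After the shift, demand is qd = 3385 - 2P and supply is qs = P + 1198.
New equilibrium: 3385 - 2P = P + 1198 ⇒ 2187 = 3P ⇒ P = 729, q = 1927.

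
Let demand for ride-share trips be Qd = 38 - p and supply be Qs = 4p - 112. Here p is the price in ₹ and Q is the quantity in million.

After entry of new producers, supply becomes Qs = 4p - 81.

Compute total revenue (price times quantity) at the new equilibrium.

337.96

Before the shock: 38 - p = 4p - 112 ⇒ 150 = 5p ⇒ p = 30, Q = 8.
After the shift, demand is Qd = 38 - p and supply is Qs = 4p - 81.
Equate the new curves: 38 - p = 4p - 81, giving 119 = 5p, p = 23.8, Q = 14.2.
New expenditure = 23.8 × 14.2 = 337.96.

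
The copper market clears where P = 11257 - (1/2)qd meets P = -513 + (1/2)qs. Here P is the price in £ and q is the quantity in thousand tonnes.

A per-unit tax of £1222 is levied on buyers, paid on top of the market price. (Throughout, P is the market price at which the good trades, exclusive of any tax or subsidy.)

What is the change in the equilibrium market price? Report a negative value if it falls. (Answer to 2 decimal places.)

Before the shock: 22514 - 2P = 2P + 1026 ⇒ 21488 = 4P ⇒ P = 5372, q = 11770.
Since buyers pay the price plus the tax, the effective demand curve becomes qd = 20070 - 2P.
New equilibrium: 20070 - 2P = 2P + 1026 ⇒ 19044 = 4P ⇒ P = 4761, q = 10548.
ΔP = 4761 − 5372 = -611.00.

-611.00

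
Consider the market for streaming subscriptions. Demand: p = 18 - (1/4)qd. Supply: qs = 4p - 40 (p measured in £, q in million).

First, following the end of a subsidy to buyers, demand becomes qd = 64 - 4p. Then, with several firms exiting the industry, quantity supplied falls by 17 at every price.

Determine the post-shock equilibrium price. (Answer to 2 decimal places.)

Solve the original market: 72 - 4p = 4p - 40, hence p = 14 and q = 16.
After the shift, demand is qd = 64 - 4p and supply is qs = 4p - 57.
Equate the new curves: 64 - 4p = 4p - 57, giving 121 = 8p, p = 15.125, q = 3.5.

15.13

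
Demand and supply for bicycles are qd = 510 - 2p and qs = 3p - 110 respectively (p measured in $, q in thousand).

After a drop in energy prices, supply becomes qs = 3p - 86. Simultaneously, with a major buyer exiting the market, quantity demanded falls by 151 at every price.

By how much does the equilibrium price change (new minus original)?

Initially, 510 - 2p = 3p - 110, so 620 = 5p and p = 124, q = 262.
After the shift, demand is qd = 359 - 2p and supply is qs = 3p - 86.
Equate the new curves: 359 - 2p = 3p - 86, giving 445 = 5p, p = 89, q = 181.
Δp = 89 − 124 = -35.

-35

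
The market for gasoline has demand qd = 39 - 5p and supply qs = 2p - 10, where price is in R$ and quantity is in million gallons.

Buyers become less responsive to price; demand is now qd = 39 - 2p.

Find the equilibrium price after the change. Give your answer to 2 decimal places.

12.25

Initially, 39 - 5p = 2p - 10, so 49 = 7p and p = 7, q = 4.
After the shift, demand is qd = 39 - 2p and supply is qs = 2p - 10.
New equilibrium: 39 - 2p = 2p - 10 ⇒ 49 = 4p ⇒ p = 12.25, q = 14.5.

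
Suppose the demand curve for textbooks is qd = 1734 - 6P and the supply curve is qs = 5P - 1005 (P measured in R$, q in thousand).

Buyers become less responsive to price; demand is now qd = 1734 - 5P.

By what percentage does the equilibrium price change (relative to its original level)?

Before the shock: 1734 - 6P = 5P - 1005 ⇒ 2739 = 11P ⇒ P = 249, q = 240.
The new curves are qd = 1734 - 5P (demand) and qs = 5P - 1005 (supply).
Setting them equal: 1734 - 5P = 5P - 1005 → 2739 = 10P, so P = 273.9 and q = 364.5.
%ΔP = (273.9 − 249) / 249 × 100 = +10%.

+10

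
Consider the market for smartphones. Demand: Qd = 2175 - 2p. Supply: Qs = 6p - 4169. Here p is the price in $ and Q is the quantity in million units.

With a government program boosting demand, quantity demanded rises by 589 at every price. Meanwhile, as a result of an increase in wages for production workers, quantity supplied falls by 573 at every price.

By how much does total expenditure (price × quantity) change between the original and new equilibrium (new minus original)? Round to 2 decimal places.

+365619.88

Initially, 2175 - 2p = 6p - 4169, so 6344 = 8p and p = 793, Q = 589.
After the shift, demand is Qd = 2764 - 2p and supply is Qs = 6p - 4742.
Setting them equal: 2764 - 2p = 6p - 4742 → 7506 = 8p, so p = 938.25 and Q = 887.5.
Expenditure moves from 793×589 = 467077 to 938.25×887.5 = 832696.875; change = +365619.88.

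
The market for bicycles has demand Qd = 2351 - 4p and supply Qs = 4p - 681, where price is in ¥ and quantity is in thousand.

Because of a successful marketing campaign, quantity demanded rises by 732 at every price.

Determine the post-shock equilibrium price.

470.5

Before the shock: 2351 - 4p = 4p - 681 ⇒ 3032 = 8p ⇒ p = 379, Q = 835.
The shock moves the curves to Qd = 3083 - 4p and Qs = 4p - 681.
New equilibrium: 3083 - 4p = 4p - 681 ⇒ 3764 = 8p ⇒ p = 470.5, Q = 1201.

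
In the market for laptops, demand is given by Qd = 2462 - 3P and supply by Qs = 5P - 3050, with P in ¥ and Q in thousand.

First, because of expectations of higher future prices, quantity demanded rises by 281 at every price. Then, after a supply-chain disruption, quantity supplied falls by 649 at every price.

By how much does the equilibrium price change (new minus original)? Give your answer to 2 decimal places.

Before the shock: 2462 - 3P = 5P - 3050 ⇒ 5512 = 8P ⇒ P = 689, Q = 395.
The shock moves the curves to Qd = 2743 - 3P and Qs = 5P - 3699.
Equate the new curves: 2743 - 3P = 5P - 3699, giving 6442 = 8P, P = 805.25, Q = 327.25.
ΔP = 805.25 − 689 = +116.25.

+116.25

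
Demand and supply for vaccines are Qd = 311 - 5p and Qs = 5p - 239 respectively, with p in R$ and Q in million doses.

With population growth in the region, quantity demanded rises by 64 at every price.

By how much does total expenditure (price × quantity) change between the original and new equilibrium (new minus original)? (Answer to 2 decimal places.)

Initially, 311 - 5p = 5p - 239, so 550 = 10p and p = 55, Q = 36.
After the shift, demand is Qd = 375 - 5p and supply is Qs = 5p - 239.
New equilibrium: 375 - 5p = 5p - 239 ⇒ 614 = 10p ⇒ p = 61.4, Q = 68.
Expenditure moves from 55×36 = 1980 to 61.4×68 = 4175.2; change = +2195.20.

+2195.20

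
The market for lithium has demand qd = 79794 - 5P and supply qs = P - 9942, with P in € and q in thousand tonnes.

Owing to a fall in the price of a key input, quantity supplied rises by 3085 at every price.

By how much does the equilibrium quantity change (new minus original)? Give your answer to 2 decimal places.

+2570.83

Original equilibrium: 79794 - 5P = P - 9942 gives 89736 = 6P, so P = 14956 and q = 5014.
The new curves are qd = 79794 - 5P (demand) and qs = P - 6857 (supply).
Setting them equal: 79794 - 5P = P - 6857 → 86651 = 6P, so P = 86651/6 ≈ 14441.8333 and q = 45509/6 ≈ 7584.8333.
Δq = 7584.8333 − 5014 = +2570.83.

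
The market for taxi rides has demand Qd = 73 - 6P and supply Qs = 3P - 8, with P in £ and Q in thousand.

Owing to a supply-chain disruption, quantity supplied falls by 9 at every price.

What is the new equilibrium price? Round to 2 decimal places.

Initially, 73 - 6P = 3P - 8, so 81 = 9P and P = 9, Q = 19.
The new curves are Qd = 73 - 6P (demand) and Qs = 3P - 17 (supply).
Setting them equal: 73 - 6P = 3P - 17 → 90 = 9P, so P = 10 and Q = 13.

10.00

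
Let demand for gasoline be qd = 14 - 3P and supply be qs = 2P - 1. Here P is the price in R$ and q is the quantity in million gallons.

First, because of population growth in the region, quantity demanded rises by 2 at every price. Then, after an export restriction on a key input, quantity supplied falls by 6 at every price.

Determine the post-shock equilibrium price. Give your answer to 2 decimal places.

4.60

Initially, 14 - 3P = 2P - 1, so 15 = 5P and P = 3, q = 5.
The shock moves the curves to qd = 16 - 3P and qs = 2P - 7.
New equilibrium: 16 - 3P = 2P - 7 ⇒ 23 = 5P ⇒ P = 4.6, q = 2.2.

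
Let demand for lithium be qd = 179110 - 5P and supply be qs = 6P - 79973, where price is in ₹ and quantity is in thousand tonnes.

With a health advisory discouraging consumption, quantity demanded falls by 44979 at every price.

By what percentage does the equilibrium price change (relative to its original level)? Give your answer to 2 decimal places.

Before the shock: 179110 - 5P = 6P - 79973 ⇒ 259083 = 11P ⇒ P = 23553, q = 61345.
The new curves are qd = 134131 - 5P (demand) and qs = 6P - 79973 (supply).
Setting them equal: 134131 - 5P = 6P - 79973 → 214104 = 11P, so P = 19464 and q = 36811.
%ΔP = (19464 − 23553) / 23553 × 100 = -17.36%.

-17.36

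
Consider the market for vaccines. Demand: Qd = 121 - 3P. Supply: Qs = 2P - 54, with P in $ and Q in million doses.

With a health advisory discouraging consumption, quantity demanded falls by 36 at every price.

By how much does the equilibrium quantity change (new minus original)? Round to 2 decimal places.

-14.40

Solve the original market: 121 - 3P = 2P - 54, hence P = 35 and Q = 16.
The new curves are Qd = 85 - 3P (demand) and Qs = 2P - 54 (supply).
Setting them equal: 85 - 3P = 2P - 54 → 139 = 5P, so P = 27.8 and Q = 1.6.
ΔQ = 1.6 − 16 = -14.40.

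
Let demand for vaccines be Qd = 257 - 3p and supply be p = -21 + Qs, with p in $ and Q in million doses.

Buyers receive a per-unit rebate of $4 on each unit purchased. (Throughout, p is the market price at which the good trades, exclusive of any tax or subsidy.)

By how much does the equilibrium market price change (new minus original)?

Solve the original market: 257 - 3p = p + 21, hence p = 59 and Q = 80.
Since buyers' out-of-pocket price is the market price minus the rebate, the effective demand curve becomes Qd = 269 - 3p.
Clearing the new market: 269 - 3p = p + 21, so p = 62 and Q = 83.
Δp = 62 − 59 = +3.

+3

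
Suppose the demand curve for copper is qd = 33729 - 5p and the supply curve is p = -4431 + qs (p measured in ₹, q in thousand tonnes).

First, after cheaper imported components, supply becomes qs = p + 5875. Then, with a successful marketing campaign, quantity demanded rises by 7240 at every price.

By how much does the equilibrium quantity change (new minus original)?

Original equilibrium: 33729 - 5p = p + 4431 gives 29298 = 6p, so p = 4883 and q = 9314.
The shock moves the curves to qd = 40969 - 5p and qs = p + 5875.
Clearing the new market: 40969 - 5p = p + 5875, so p = 5849 and q = 11724.
Δq = 11724 − 9314 = +2410.

+2410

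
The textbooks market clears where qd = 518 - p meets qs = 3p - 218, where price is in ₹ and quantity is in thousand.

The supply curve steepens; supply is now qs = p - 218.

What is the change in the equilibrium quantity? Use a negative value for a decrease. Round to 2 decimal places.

-184.00

Initially, 518 - p = 3p - 218, so 736 = 4p and p = 184, q = 334.
The new curves are qd = 518 - p (demand) and qs = p - 218 (supply).
Equate the new curves: 518 - p = p - 218, giving 736 = 2p, p = 368, q = 150.
Δq = 150 − 334 = -184.00.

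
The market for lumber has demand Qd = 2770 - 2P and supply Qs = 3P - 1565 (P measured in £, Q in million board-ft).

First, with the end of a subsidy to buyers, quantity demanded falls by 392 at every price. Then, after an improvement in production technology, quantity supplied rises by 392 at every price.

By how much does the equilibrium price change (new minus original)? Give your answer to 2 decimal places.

Initially, 2770 - 2P = 3P - 1565, so 4335 = 5P and P = 867, Q = 1036.
The new curves are Qd = 2378 - 2P (demand) and Qs = 3P - 1173 (supply).
Clearing the new market: 2378 - 2P = 3P - 1173, so P = 710.2 and Q = 957.6.
ΔP = 710.2 − 867 = -156.80.

-156.80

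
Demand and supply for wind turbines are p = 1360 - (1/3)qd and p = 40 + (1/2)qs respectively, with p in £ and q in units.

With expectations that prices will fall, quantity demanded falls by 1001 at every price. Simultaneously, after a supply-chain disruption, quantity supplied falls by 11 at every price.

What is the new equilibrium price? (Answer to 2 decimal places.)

634.00

Initially, 4080 - 3p = 2p - 80, so 4160 = 5p and p = 832, q = 1584.
The new curves are qd = 3079 - 3p (demand) and qs = 2p - 91 (supply).
Clearing the new market: 3079 - 3p = 2p - 91, so p = 634 and q = 1177.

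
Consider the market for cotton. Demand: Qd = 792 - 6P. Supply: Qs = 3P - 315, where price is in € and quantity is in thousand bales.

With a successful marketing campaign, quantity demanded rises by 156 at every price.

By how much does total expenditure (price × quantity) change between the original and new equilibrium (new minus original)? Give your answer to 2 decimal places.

+8233.33

Original equilibrium: 792 - 6P = 3P - 315 gives 1107 = 9P, so P = 123 and Q = 54.
With the change applied: demand Qd = 948 - 6P, supply Qs = 3P - 315.
Setting them equal: 948 - 6P = 3P - 315 → 1263 = 9P, so P = 421/3 ≈ 140.3333 and Q = 106.
Expenditure moves from 123×54 = 6642 to 140.3333×106 = 14875.3333; change = +8233.33.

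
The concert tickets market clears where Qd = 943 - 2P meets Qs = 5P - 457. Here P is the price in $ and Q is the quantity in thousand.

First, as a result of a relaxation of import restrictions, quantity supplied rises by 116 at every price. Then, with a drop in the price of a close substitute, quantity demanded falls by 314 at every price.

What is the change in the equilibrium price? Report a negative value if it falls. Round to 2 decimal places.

Initially, 943 - 2P = 5P - 457, so 1400 = 7P and P = 200, Q = 543.
With the change applied: demand Qd = 629 - 2P, supply Qs = 5P - 341.
Clearing the new market: 629 - 2P = 5P - 341, so P = 970/7 ≈ 138.5714 and Q = 2463/7 ≈ 351.8571.
ΔP = 138.5714 − 200 = -61.43.

-61.43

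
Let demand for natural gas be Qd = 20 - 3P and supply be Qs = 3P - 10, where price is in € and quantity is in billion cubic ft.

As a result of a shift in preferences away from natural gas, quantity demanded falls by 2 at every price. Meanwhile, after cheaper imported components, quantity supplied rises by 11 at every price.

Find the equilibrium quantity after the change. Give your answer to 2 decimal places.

9.50

Before the shock: 20 - 3P = 3P - 10 ⇒ 30 = 6P ⇒ P = 5, Q = 5.
After the shift, demand is Qd = 18 - 3P and supply is Qs = 3P + 1.
New equilibrium: 18 - 3P = 3P + 1 ⇒ 17 = 6P ⇒ P = 17/6 ≈ 2.8333, Q = 9.5.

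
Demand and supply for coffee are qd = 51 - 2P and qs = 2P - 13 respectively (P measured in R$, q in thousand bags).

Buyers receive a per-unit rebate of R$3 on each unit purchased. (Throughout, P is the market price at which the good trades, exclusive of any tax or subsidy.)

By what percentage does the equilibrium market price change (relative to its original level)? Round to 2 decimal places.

+9.38

Original equilibrium: 51 - 2P = 2P - 13 gives 64 = 4P, so P = 16 and q = 19.
Since buyers' out-of-pocket price is the market price minus the rebate, the effective demand curve becomes qd = 57 - 2P.
Equate the new curves: 57 - 2P = 2P - 13, giving 70 = 4P, P = 17.5, q = 22.
%ΔP = (17.5 − 16) / 16 × 100 = +9.38%.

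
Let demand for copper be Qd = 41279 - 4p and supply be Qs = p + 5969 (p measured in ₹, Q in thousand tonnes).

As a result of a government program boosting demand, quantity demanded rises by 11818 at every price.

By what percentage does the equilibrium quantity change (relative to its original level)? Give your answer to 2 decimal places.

+18.14

Solve the original market: 41279 - 4p = p + 5969, hence p = 7062 and Q = 13031.
After the shift, demand is Qd = 53097 - 4p and supply is Qs = p + 5969.
Setting them equal: 53097 - 4p = p + 5969 → 47128 = 5p, so p = 9425.6 and Q = 15394.6.
%ΔQ = (15394.6 − 13031) / 13031 × 100 = +18.14%.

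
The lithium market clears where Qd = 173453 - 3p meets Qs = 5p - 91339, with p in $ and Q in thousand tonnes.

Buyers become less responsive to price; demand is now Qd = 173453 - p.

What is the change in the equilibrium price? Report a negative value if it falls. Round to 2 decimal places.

Initially, 173453 - 3p = 5p - 91339, so 264792 = 8p and p = 33099, Q = 74156.
After the shift, demand is Qd = 173453 - p and supply is Qs = 5p - 91339.
Clearing the new market: 173453 - p = 5p - 91339, so p = 44132 and Q = 129321.
Δp = 44132 − 33099 = +11033.00.

+11033.00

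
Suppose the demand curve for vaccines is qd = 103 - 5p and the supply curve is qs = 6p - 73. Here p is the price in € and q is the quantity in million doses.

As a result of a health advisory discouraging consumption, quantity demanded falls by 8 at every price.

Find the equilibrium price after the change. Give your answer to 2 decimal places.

Initially, 103 - 5p = 6p - 73, so 176 = 11p and p = 16, q = 23.
With the change applied: demand qd = 95 - 5p, supply qs = 6p - 73.
Equate the new curves: 95 - 5p = 6p - 73, giving 168 = 11p, p = 168/11 ≈ 15.2727, q = 205/11 ≈ 18.6364.

15.27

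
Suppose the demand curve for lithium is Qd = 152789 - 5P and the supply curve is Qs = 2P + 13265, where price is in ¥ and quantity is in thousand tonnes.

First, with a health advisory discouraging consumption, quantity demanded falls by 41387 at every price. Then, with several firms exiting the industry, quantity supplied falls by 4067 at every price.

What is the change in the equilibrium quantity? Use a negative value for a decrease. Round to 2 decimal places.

Solve the original market: 152789 - 5P = 2P + 13265, hence P = 19932 and Q = 53129.
After the shift, demand is Qd = 111402 - 5P and supply is Qs = 2P + 9198.
New equilibrium: 111402 - 5P = 2P + 9198 ⇒ 102204 = 7P ⇒ P = 102204/7 ≈ 14600.5714, Q = 268794/7 ≈ 38399.1429.
ΔQ = 38399.1429 − 53129 = -14729.86.

-14729.86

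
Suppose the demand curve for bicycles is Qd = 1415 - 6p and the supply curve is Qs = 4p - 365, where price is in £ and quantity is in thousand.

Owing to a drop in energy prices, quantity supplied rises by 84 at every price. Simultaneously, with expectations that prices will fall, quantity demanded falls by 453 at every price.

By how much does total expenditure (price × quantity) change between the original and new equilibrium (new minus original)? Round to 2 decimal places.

Initially, 1415 - 6p = 4p - 365, so 1780 = 10p and p = 178, Q = 347.
With the change applied: demand Qd = 962 - 6p, supply Qs = 4p - 281.
New equilibrium: 962 - 6p = 4p - 281 ⇒ 1243 = 10p ⇒ p = 124.3, Q = 216.2.
Expenditure moves from 178×347 = 61766 to 124.3×216.2 = 26873.66; change = -34892.34.

-34892.34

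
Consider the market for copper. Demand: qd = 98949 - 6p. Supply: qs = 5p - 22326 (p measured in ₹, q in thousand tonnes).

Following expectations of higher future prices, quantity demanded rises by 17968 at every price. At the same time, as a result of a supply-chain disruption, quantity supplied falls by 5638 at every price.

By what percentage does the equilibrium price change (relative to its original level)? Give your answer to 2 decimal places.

Solve the original market: 98949 - 6p = 5p - 22326, hence p = 11025 and q = 32799.
The shock moves the curves to qd = 116917 - 6p and qs = 5p - 27964.
Setting them equal: 116917 - 6p = 5p - 27964 → 144881 = 11p, so p = 13171 and q = 37891.
%Δp = (13171 − 11025) / 11025 × 100 = +19.46%.

+19.46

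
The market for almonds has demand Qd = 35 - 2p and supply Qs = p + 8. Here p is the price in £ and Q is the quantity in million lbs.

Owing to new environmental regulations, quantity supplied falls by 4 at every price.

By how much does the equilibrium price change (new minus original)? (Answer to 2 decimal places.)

Original equilibrium: 35 - 2p = p + 8 gives 27 = 3p, so p = 9 and Q = 17.
With the change applied: demand Qd = 35 - 2p, supply Qs = p + 4.
Clearing the new market: 35 - 2p = p + 4, so p = 31/3 ≈ 10.3333 and Q = 43/3 ≈ 14.3333.
Δp = 10.3333 − 9 = +1.33.

+1.33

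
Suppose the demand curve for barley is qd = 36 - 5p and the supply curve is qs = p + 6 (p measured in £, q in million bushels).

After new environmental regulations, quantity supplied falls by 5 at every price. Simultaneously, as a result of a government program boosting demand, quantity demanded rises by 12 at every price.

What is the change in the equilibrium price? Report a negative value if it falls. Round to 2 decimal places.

Before the shock: 36 - 5p = p + 6 ⇒ 30 = 6p ⇒ p = 5, q = 11.
The shock moves the curves to qd = 48 - 5p and qs = p + 1.
Equate the new curves: 48 - 5p = p + 1, giving 47 = 6p, p = 47/6 ≈ 7.8333, q = 53/6 ≈ 8.8333.
Δp = 7.8333 − 5 = +2.83.

+2.83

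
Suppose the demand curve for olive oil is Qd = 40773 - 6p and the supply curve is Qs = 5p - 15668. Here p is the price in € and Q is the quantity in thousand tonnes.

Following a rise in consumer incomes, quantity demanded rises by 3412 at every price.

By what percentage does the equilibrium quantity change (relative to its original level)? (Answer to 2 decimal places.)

Before the shock: 40773 - 6p = 5p - 15668 ⇒ 56441 = 11p ⇒ p = 5131, Q = 9987.
After the shift, demand is Qd = 44185 - 6p and supply is Qs = 5p - 15668.
New equilibrium: 44185 - 6p = 5p - 15668 ⇒ 59853 = 11p ⇒ p = 59853/11 ≈ 5441.1818, Q = 126917/11 ≈ 11537.9091.
%ΔQ = (11537.9091 − 9987) / 9987 × 100 = +15.53%.

+15.53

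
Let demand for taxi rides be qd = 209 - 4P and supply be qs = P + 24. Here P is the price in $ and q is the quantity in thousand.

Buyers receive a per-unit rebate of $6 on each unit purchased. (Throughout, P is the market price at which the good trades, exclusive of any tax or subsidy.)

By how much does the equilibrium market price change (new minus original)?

+4.8

Initially, 209 - 4P = P + 24, so 185 = 5P and P = 37, q = 61.
Since buyers' out-of-pocket price is the market price minus the rebate, the effective demand curve becomes qd = 233 - 4P.
New equilibrium: 233 - 4P = P + 24 ⇒ 209 = 5P ⇒ P = 41.8, q = 65.8.
ΔP = 41.8 − 37 = +4.8.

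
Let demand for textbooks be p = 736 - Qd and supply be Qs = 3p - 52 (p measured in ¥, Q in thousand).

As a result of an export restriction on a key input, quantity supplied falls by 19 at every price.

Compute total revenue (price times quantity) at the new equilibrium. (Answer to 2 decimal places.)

Original equilibrium: 736 - p = 3p - 52 gives 788 = 4p, so p = 197 and Q = 539.
The new curves are Qd = 736 - p (demand) and Qs = 3p - 71 (supply).
Clearing the new market: 736 - p = 3p - 71, so p = 201.75 and Q = 534.25.
New expenditure = 201.75 × 534.25 = 107784.94.

107784.94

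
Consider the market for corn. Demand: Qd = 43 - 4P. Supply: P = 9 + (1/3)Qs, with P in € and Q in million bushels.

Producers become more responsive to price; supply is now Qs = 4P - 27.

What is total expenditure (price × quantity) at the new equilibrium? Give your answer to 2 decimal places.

Original equilibrium: 43 - 4P = 3P - 27 gives 70 = 7P, so P = 10 and Q = 3.
The new curves are Qd = 43 - 4P (demand) and Qs = 4P - 27 (supply).
Equate the new curves: 43 - 4P = 4P - 27, giving 70 = 8P, P = 8.75, Q = 8.
New expenditure = 8.75 × 8 = 70.00.

70.00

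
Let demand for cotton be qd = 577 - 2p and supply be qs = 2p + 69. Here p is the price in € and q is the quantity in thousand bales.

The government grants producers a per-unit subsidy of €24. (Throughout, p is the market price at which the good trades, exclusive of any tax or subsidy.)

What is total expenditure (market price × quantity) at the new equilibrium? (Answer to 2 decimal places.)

39905.00

Before the shock: 577 - 2p = 2p + 69 ⇒ 508 = 4p ⇒ p = 127, q = 323.
Since sellers receive the price plus the subsidy, the effective supply curve becomes qs = 2p + 117.
New equilibrium: 577 - 2p = 2p + 117 ⇒ 460 = 4p ⇒ p = 115, q = 347.
New expenditure = 115 × 347 = 39905.00.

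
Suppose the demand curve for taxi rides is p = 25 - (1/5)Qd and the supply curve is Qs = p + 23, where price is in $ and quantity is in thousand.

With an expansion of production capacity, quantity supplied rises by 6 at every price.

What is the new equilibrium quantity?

45

Initially, 125 - 5p = p + 23, so 102 = 6p and p = 17, Q = 40.
The shock moves the curves to Qd = 125 - 5p and Qs = p + 29.
Equate the new curves: 125 - 5p = p + 29, giving 96 = 6p, p = 16, Q = 45.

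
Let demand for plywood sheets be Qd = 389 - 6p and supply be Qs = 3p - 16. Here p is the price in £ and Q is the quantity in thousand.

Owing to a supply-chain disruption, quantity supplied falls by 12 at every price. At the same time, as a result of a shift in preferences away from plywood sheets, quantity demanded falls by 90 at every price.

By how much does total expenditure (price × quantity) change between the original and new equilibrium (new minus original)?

Before the shock: 389 - 6p = 3p - 16 ⇒ 405 = 9p ⇒ p = 45, Q = 119.
The new curves are Qd = 299 - 6p (demand) and Qs = 3p - 28 (supply).
Equate the new curves: 299 - 6p = 3p - 28, giving 327 = 9p, p = 109/3 ≈ 36.3333, Q = 81.
Expenditure moves from 45×119 = 5355 to 36.3333×81 = 2943; change = -2412.

-2412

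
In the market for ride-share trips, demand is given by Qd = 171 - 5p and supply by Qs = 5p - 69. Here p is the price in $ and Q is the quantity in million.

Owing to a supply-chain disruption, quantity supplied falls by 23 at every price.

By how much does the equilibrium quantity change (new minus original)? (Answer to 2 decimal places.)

-11.50

Before the shock: 171 - 5p = 5p - 69 ⇒ 240 = 10p ⇒ p = 24, Q = 51.
The new curves are Qd = 171 - 5p (demand) and Qs = 5p - 92 (supply).
New equilibrium: 171 - 5p = 5p - 92 ⇒ 263 = 10p ⇒ p = 26.3, Q = 39.5.
ΔQ = 39.5 − 51 = -11.50.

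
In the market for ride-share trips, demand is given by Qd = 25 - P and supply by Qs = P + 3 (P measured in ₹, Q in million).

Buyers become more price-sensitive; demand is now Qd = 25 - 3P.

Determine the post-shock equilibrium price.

5.5

Solve the original market: 25 - P = P + 3, hence P = 11 and Q = 14.
With the change applied: demand Qd = 25 - 3P, supply Qs = P + 3.
Setting them equal: 25 - 3P = P + 3 → 22 = 4P, so P = 5.5 and Q = 8.5.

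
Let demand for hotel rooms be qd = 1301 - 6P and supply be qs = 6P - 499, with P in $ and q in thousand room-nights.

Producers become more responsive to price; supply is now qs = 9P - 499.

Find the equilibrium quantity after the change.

581

Initially, 1301 - 6P = 6P - 499, so 1800 = 12P and P = 150, q = 401.
With the change applied: demand qd = 1301 - 6P, supply qs = 9P - 499.
New equilibrium: 1301 - 6P = 9P - 499 ⇒ 1800 = 15P ⇒ P = 120, q = 581.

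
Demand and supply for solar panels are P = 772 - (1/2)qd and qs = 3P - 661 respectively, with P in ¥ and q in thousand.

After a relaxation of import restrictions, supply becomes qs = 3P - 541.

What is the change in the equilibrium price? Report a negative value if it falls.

Original equilibrium: 1544 - 2P = 3P - 661 gives 2205 = 5P, so P = 441 and q = 662.
With the change applied: demand qd = 1544 - 2P, supply qs = 3P - 541.
Setting them equal: 1544 - 2P = 3P - 541 → 2085 = 5P, so P = 417 and q = 710.
ΔP = 417 − 441 = -24.

-24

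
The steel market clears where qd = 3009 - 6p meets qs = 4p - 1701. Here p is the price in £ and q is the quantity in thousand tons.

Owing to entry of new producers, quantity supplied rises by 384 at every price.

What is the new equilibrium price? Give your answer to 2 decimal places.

432.60

Initially, 3009 - 6p = 4p - 1701, so 4710 = 10p and p = 471, q = 183.
The new curves are qd = 3009 - 6p (demand) and qs = 4p - 1317 (supply).
Setting them equal: 3009 - 6p = 4p - 1317 → 4326 = 10p, so p = 432.6 and q = 413.4.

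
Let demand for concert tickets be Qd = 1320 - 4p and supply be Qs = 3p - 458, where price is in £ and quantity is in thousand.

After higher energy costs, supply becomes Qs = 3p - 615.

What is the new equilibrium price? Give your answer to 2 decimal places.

276.43

Original equilibrium: 1320 - 4p = 3p - 458 gives 1778 = 7p, so p = 254 and Q = 304.
The shock moves the curves to Qd = 1320 - 4p and Qs = 3p - 615.
Clearing the new market: 1320 - 4p = 3p - 615, so p = 1935/7 ≈ 276.4286 and Q = 1500/7 ≈ 214.2857.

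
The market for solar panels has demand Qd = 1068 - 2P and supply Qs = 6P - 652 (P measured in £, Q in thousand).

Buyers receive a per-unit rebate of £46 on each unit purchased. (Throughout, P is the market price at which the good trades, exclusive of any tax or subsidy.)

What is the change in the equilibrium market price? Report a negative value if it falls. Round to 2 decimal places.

Solve the original market: 1068 - 2P = 6P - 652, hence P = 215 and Q = 638.
Since buyers' out-of-pocket price is the market price minus the rebate, the effective demand curve becomes Qd = 1160 - 2P.
Clearing the new market: 1160 - 2P = 6P - 652, so P = 226.5 and Q = 707.
ΔP = 226.5 − 215 = +11.50.

+11.50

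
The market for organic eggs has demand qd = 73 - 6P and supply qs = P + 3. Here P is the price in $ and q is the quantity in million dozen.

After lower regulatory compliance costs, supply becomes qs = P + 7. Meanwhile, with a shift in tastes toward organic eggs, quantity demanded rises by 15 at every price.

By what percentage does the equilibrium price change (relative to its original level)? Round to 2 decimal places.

+15.71

Initially, 73 - 6P = P + 3, so 70 = 7P and P = 10, q = 13.
After the shift, demand is qd = 88 - 6P and supply is qs = P + 7.
New equilibrium: 88 - 6P = P + 7 ⇒ 81 = 7P ⇒ P = 81/7 ≈ 11.5714, q = 130/7 ≈ 18.5714.
%ΔP = (11.5714 − 10) / 10 × 100 = +15.71%.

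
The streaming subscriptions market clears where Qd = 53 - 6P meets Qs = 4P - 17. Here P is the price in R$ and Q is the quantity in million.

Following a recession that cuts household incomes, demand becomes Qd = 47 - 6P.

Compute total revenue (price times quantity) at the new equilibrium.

Initially, 53 - 6P = 4P - 17, so 70 = 10P and P = 7, Q = 11.
The shock moves the curves to Qd = 47 - 6P and Qs = 4P - 17.
Setting them equal: 47 - 6P = 4P - 17 → 64 = 10P, so P = 6.4 and Q = 8.6.
New expenditure = 6.4 × 8.6 = 55.04.

55.04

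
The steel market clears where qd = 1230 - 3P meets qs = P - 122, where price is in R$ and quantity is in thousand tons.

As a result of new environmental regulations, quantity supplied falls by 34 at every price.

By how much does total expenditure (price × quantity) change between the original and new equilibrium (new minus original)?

-6999.75

Original equilibrium: 1230 - 3P = P - 122 gives 1352 = 4P, so P = 338 and q = 216.
The shock moves the curves to qd = 1230 - 3P and qs = P - 156.
Clearing the new market: 1230 - 3P = P - 156, so P = 346.5 and q = 190.5.
Expenditure moves from 338×216 = 73008 to 346.5×190.5 = 66008.25; change = -6999.75.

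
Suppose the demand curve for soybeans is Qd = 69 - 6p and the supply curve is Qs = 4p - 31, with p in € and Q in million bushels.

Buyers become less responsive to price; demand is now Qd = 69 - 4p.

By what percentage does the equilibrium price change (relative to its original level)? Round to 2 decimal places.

+25.00

Original equilibrium: 69 - 6p = 4p - 31 gives 100 = 10p, so p = 10 and Q = 9.
After the shift, demand is Qd = 69 - 4p and supply is Qs = 4p - 31.
Clearing the new market: 69 - 4p = 4p - 31, so p = 12.5 and Q = 19.
%Δp = (12.5 − 10) / 10 × 100 = +25.00%.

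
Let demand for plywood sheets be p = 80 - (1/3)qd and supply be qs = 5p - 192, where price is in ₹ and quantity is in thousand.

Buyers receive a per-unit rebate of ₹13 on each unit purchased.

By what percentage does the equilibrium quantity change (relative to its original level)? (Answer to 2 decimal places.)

Solve the original market: 240 - 3p = 5p - 192, hence p = 54 and q = 78.
Since buyers' out-of-pocket price is the market price minus the rebate, the effective demand curve becomes qd = 279 - 3p.
Clearing the new market: 279 - 3p = 5p - 192, so p = 58.875 and q = 102.375.
%Δq = (102.375 − 78) / 78 × 100 = +31.25%.

+31.25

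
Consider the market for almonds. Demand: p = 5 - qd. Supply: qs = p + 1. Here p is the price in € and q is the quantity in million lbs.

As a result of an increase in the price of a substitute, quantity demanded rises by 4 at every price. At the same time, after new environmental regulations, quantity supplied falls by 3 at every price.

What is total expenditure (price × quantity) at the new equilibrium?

19.25

Solve the original market: 5 - p = p + 1, hence p = 2 and q = 3.
The shock moves the curves to qd = 9 - p and qs = p - 2.
Setting them equal: 9 - p = p - 2 → 11 = 2p, so p = 5.5 and q = 3.5.
New expenditure = 5.5 × 3.5 = 19.25.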